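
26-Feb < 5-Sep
True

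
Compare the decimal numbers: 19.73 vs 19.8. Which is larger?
19.8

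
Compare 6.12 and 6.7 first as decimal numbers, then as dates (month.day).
As decimals: 6.12 < 6.7. As dates: 6/12 is later than 6/7 (day 12 > day 7).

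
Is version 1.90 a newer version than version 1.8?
Yes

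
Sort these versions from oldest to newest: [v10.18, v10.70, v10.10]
[v10.10, v10.18, v10.70]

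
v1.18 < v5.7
True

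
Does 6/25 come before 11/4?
Yes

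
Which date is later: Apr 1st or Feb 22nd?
Apr 1st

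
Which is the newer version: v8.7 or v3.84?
v8.7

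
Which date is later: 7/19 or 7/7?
7/19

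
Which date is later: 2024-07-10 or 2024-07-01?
2024-07-10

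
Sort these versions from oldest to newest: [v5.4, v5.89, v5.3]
[v5.3, v5.4, v5.89]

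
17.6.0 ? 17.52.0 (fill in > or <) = <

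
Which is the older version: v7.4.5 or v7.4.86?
v7.4.5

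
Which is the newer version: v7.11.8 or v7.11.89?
v7.11.89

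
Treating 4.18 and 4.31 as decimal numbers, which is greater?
4.31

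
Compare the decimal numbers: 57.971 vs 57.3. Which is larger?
57.971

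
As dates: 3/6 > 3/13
False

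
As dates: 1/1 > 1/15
False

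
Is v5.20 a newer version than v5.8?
Yes. Version numbers are compared segment by segment as integers, not as decimals: minor version 20 > 8, so v5.20 > v5.8 (even though the decimal 5.20 < 5.8).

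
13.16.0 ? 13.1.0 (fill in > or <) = >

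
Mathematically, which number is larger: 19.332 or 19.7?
19.7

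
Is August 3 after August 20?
No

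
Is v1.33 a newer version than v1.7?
Yes. Version numbers are compared segment by segment as integers, not as decimals: minor version 33 > 7, so v1.33 > v1.7 (even though the decimal 1.33 < 1.7).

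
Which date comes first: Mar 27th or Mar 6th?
Mar 6th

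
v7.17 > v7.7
True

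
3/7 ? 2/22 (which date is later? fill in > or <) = >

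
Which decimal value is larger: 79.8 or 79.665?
79.8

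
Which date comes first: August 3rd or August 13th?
August 3rd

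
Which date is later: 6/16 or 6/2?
6/16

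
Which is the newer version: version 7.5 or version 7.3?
version 7.5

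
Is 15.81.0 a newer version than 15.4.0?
Yes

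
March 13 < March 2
False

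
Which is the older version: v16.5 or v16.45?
v16.5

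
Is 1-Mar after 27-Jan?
Yes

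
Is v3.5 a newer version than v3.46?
No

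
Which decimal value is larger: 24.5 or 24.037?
24.5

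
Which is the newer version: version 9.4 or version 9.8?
version 9.8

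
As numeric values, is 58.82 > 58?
True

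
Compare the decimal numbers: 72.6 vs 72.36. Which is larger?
72.6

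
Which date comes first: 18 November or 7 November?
7 November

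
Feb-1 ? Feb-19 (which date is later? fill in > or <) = <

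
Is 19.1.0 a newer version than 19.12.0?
No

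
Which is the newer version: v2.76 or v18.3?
v18.3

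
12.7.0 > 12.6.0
True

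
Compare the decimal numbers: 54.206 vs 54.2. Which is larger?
54.206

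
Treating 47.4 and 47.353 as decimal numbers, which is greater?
47.4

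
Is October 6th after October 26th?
No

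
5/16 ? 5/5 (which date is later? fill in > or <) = >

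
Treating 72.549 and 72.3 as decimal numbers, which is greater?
72.549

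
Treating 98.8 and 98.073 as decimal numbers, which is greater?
98.8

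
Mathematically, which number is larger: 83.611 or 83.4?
83.611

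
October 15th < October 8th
False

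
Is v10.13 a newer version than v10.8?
Yes. Version numbers are compared segment by segment as integers, not as decimals: minor version 13 > 8, so v10.13 > v10.8 (even though the decimal 10.13 < 10.8).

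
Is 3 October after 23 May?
Yes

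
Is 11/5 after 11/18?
No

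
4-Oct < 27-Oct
True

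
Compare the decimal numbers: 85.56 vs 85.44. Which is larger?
85.56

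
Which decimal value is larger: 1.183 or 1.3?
1.3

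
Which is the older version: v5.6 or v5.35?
v5.6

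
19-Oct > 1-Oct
True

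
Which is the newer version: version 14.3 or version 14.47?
version 14.47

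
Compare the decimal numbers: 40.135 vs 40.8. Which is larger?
40.8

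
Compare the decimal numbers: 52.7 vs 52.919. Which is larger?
52.919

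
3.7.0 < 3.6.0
False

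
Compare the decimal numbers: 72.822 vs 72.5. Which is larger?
72.822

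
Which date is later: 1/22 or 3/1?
3/1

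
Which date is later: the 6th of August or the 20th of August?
the 20th of August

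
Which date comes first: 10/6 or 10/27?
10/6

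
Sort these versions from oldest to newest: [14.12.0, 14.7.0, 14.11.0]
[14.7.0, 14.11.0, 14.12.0]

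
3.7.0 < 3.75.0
True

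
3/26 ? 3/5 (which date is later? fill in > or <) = >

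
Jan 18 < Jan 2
False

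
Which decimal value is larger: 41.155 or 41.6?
41.6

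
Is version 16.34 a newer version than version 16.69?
No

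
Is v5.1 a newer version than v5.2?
No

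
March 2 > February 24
True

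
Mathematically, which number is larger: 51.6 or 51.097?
51.6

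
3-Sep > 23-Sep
False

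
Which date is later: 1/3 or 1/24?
1/24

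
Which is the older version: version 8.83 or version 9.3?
version 8.83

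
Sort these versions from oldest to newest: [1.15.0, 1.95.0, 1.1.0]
[1.1.0, 1.15.0, 1.95.0]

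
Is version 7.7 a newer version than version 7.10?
No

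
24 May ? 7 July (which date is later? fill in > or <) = <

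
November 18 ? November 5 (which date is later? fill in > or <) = >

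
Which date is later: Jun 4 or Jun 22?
Jun 22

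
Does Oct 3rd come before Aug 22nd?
No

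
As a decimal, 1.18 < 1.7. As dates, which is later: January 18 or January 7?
January 18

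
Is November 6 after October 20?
Yes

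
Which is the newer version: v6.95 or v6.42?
v6.95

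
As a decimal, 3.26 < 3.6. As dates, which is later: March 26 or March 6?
March 26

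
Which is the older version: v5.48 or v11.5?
v5.48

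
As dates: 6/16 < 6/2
False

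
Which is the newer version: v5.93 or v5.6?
v5.93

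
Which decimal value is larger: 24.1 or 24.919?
24.919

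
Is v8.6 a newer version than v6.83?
Yes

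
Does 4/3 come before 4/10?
Yes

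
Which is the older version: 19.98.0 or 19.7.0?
19.7.0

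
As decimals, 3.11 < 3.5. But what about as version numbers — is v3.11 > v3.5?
True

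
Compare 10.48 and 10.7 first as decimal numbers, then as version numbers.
As decimals: 10.48 < 10.7. As versions: v10.48 > v10.7 (minor version 48 > 7).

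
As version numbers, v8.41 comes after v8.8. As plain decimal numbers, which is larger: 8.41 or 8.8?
8.8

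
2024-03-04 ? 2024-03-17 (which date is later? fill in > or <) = <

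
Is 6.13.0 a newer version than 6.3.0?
Yes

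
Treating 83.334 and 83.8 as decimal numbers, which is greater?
83.8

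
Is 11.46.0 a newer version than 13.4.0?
No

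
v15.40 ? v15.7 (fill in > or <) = >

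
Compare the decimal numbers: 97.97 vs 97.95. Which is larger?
97.97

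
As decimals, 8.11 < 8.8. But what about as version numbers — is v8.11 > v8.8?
True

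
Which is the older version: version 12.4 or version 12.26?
version 12.4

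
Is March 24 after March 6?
Yes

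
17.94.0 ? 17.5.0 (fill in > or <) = >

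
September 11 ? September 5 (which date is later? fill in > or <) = >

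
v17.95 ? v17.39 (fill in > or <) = >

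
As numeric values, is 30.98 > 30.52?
True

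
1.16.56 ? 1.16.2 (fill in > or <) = >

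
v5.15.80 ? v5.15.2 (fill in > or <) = >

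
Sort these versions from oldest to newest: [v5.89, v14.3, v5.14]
[v5.14, v5.89, v14.3]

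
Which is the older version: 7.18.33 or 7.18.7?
7.18.7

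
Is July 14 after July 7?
Yes. Day 14 comes after day 7 in July — this is a date comparison, not a decimal one (the decimal 7.14 would be smaller than 7.7).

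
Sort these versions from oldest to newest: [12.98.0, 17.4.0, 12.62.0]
[12.62.0, 12.98.0, 17.4.0]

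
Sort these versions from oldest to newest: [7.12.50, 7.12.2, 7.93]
[7.12.2, 7.12.50, 7.93]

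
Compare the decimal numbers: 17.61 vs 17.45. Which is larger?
17.61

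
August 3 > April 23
True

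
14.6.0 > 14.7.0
False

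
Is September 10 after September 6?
Yes. Day 10 comes after day 6 in September — this is a date comparison, not a decimal one (the decimal 9.10 would be smaller than 9.6).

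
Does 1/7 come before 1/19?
Yes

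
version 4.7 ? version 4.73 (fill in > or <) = <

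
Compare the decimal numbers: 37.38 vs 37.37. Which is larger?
37.38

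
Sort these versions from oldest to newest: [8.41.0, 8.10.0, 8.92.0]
[8.10.0, 8.41.0, 8.92.0]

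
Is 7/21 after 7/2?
Yes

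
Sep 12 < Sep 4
False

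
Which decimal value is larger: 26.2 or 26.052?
26.2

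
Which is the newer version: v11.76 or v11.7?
v11.76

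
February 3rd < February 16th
True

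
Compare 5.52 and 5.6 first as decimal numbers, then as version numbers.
As decimals: 5.52 < 5.6. As versions: v5.52 > v5.6 (minor version 52 > 6).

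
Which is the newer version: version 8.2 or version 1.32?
version 8.2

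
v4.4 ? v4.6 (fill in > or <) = <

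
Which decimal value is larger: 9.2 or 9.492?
9.492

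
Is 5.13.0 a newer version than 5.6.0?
Yes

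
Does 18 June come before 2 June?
No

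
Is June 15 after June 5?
Yes. Day 15 comes after day 5 in June — this is a date comparison, not a decimal one (the decimal 6.15 would be smaller than 6.5).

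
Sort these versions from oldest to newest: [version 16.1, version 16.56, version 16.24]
[version 16.1, version 16.24, version 16.56]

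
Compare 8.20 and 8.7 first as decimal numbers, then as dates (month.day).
As decimals: 8.20 < 8.7. As dates: 8/20 is later than 8/7 (day 20 > day 7).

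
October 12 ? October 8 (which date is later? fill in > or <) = >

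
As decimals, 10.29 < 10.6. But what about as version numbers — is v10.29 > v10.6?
True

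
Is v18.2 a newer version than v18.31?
No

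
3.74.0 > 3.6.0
True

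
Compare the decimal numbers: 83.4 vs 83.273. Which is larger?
83.4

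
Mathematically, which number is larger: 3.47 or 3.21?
3.47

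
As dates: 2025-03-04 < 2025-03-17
True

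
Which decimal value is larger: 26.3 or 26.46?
26.46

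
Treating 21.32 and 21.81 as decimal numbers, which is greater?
21.81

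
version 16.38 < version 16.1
False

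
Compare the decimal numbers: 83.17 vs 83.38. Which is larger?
83.38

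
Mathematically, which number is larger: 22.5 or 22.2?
22.5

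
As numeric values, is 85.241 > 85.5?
False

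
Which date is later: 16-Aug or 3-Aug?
16-Aug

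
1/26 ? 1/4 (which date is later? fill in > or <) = >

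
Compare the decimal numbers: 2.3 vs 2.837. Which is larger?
2.837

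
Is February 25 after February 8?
Yes. Day 25 comes after day 8 in February — this is a date comparison, not a decimal one (the decimal 2.25 would be smaller than 2.8).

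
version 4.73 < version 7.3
True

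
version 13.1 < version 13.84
True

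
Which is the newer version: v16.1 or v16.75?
v16.75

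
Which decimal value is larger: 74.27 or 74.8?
74.8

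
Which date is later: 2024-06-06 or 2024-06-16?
2024-06-16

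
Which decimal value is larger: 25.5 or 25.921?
25.921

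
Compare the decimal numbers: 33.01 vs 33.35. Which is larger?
33.35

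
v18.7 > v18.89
False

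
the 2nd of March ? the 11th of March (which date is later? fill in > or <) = <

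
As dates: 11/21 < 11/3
False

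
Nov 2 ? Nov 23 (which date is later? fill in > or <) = <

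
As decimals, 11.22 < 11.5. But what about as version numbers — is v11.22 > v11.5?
True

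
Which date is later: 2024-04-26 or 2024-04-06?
2024-04-26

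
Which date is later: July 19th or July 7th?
July 19th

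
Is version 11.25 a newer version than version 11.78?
No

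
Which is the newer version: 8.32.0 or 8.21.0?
8.32.0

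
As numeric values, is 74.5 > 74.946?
False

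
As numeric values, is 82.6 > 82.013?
True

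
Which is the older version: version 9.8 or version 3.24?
version 3.24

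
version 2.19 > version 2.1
True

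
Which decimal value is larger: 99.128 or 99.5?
99.5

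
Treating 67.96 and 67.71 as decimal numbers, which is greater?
67.96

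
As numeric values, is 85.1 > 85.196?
False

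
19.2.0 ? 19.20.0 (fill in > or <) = <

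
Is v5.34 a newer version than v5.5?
Yes. Version numbers are compared segment by segment as integers, not as decimals: minor version 34 > 5, so v5.34 > v5.5 (even though the decimal 5.34 < 5.5).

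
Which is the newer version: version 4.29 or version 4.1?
version 4.29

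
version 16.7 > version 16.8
False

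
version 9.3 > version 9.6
False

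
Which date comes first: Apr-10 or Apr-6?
Apr-6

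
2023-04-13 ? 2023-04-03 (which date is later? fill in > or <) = >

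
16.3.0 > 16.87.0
False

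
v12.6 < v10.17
False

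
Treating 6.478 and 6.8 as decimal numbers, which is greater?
6.8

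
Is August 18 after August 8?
Yes. Day 18 comes after day 8 in August — this is a date comparison, not a decimal one (the decimal 8.18 would be smaller than 8.8).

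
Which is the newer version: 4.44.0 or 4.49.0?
4.49.0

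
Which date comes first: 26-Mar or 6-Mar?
6-Mar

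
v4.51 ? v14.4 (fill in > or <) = <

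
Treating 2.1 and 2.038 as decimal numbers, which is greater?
2.1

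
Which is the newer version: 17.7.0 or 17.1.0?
17.7.0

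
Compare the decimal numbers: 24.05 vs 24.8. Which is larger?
24.8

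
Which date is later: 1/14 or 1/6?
1/14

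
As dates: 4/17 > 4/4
True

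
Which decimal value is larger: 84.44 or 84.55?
84.55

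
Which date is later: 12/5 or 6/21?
12/5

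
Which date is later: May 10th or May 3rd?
May 10th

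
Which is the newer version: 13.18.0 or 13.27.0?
13.27.0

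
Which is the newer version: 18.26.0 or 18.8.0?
18.26.0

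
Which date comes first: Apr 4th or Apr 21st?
Apr 4th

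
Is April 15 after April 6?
Yes. Day 15 comes after day 6 in April — this is a date comparison, not a decimal one (the decimal 4.15 would be smaller than 4.6).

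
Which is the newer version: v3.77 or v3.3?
v3.77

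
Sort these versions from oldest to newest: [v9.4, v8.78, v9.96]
[v8.78, v9.4, v9.96]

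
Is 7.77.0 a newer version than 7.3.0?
Yes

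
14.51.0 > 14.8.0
True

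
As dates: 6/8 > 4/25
True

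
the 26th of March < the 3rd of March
False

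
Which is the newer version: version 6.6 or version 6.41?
version 6.41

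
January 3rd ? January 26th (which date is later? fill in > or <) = <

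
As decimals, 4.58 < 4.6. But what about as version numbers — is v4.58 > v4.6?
True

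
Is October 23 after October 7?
Yes. Day 23 comes after day 7 in October — this is a date comparison, not a decimal one (the decimal 10.23 would be smaller than 10.7).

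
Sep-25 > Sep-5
True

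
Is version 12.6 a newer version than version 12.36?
No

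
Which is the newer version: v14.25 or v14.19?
v14.25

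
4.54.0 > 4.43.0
True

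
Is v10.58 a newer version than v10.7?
Yes. Version numbers are compared segment by segment as integers, not as decimals: minor version 58 > 7, so v10.58 > v10.7 (even though the decimal 10.58 < 10.7).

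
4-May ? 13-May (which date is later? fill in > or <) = <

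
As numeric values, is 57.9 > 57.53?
True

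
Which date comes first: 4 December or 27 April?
27 April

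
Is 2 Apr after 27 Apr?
No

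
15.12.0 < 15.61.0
True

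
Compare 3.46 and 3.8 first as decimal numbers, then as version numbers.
As decimals: 3.46 < 3.8. As versions: v3.46 > v3.8 (minor version 46 > 8).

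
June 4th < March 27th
False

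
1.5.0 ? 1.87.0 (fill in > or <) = <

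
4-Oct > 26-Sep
True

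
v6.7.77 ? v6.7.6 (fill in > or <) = >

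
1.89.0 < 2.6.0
True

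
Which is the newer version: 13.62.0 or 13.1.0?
13.62.0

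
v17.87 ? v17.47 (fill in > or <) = >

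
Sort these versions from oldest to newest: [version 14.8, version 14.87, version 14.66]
[version 14.8, version 14.66, version 14.87]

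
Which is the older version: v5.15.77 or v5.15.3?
v5.15.3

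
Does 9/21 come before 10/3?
Yes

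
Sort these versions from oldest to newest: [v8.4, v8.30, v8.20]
[v8.4, v8.20, v8.30]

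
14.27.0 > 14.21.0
True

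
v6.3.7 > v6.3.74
False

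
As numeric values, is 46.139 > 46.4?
False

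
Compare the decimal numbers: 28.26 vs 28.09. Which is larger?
28.26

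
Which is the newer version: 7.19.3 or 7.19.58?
7.19.58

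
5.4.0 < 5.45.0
True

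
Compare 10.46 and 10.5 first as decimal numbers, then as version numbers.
As decimals: 10.46 < 10.5. As versions: v10.46 > v10.5 (minor version 46 > 5).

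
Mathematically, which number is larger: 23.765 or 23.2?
23.765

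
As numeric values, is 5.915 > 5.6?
True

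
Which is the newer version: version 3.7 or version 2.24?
version 3.7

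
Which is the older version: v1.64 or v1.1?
v1.1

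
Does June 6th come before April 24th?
No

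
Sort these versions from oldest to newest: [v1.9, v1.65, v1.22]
[v1.9, v1.22, v1.65]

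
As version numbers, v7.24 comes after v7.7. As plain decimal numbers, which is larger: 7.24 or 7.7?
7.7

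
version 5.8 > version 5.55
False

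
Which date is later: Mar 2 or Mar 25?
Mar 25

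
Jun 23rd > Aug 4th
False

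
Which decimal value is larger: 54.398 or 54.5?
54.5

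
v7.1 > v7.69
False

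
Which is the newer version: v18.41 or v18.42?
v18.42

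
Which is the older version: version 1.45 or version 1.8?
version 1.8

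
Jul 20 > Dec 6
False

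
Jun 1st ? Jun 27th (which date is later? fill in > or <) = <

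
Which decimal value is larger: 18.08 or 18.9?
18.9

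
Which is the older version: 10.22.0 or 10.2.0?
10.2.0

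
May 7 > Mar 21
True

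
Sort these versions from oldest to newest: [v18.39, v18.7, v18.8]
[v18.7, v18.8, v18.39]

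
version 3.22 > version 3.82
False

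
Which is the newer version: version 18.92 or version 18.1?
version 18.92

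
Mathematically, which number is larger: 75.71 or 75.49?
75.71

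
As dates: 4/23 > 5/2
False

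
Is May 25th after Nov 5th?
No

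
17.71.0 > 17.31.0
True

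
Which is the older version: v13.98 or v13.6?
v13.6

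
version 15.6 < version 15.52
True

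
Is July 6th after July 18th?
No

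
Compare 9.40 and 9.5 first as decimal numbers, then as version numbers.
As decimals: 9.40 < 9.5. As versions: v9.40 > v9.5 (minor version 40 > 5).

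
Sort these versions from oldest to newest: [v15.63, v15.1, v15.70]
[v15.1, v15.63, v15.70]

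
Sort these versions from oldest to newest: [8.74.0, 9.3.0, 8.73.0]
[8.73.0, 8.74.0, 9.3.0]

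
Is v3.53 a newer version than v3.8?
Yes. Version numbers are compared segment by segment as integers, not as decimals: minor version 53 > 8, so v3.53 > v3.8 (even though the decimal 3.53 < 3.8).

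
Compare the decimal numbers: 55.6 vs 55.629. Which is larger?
55.629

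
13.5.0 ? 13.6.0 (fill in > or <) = <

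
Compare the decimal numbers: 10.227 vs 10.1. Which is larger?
10.227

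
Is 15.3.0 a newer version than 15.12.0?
No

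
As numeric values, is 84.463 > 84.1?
True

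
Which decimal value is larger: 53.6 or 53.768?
53.768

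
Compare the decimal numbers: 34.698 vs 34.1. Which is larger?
34.698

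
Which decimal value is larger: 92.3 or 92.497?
92.497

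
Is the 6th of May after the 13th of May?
No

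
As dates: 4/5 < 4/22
True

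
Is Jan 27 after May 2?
No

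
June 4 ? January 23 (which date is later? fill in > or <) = >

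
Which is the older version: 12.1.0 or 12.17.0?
12.1.0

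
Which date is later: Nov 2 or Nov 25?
Nov 25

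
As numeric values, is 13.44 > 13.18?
True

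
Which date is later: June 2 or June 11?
June 11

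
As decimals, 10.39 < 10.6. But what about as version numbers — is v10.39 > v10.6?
True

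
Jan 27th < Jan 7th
False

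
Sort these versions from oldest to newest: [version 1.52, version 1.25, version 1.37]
[version 1.25, version 1.37, version 1.52]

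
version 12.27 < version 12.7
False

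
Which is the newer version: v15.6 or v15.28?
v15.28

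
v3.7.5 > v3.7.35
False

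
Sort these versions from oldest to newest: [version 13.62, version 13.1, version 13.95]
[version 13.1, version 13.62, version 13.95]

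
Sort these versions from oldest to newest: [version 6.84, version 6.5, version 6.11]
[version 6.5, version 6.11, version 6.84]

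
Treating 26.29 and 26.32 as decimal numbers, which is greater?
26.32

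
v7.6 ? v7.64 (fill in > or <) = <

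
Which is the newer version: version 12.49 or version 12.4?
version 12.49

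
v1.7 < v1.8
True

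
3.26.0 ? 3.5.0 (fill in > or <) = >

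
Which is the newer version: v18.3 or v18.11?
v18.11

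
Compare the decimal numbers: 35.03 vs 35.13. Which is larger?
35.13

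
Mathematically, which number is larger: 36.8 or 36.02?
36.8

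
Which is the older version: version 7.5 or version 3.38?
version 3.38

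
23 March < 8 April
True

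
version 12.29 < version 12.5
False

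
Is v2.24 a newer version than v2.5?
Yes. Version numbers are compared segment by segment as integers, not as decimals: minor version 24 > 5, so v2.24 > v2.5 (even though the decimal 2.24 < 2.5).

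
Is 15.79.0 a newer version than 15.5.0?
Yes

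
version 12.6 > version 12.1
True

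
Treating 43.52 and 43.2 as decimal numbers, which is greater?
43.52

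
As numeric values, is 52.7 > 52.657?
True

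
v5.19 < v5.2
False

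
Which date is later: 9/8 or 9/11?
9/11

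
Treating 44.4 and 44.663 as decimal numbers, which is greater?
44.663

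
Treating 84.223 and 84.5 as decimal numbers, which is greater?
84.5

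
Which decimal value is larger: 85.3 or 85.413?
85.413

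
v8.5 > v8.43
False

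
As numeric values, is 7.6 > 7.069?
True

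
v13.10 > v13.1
True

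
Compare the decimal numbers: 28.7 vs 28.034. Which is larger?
28.7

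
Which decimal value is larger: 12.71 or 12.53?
12.71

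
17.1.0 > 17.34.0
False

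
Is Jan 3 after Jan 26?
No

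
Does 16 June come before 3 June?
No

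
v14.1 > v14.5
False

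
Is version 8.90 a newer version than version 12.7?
No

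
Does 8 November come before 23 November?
Yes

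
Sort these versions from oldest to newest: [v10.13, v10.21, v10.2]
[v10.2, v10.13, v10.21]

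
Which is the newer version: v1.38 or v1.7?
v1.38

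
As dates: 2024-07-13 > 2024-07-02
True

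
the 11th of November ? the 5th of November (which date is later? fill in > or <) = >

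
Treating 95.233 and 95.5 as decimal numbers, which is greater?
95.5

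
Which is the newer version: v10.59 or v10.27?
v10.59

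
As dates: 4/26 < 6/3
True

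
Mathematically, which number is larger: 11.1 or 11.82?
11.82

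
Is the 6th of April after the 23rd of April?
No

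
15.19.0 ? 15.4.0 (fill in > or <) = >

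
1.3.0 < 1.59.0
True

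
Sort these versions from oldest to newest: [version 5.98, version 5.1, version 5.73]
[version 5.1, version 5.73, version 5.98]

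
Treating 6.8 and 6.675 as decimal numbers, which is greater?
6.8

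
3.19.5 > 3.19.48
False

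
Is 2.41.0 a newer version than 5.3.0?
No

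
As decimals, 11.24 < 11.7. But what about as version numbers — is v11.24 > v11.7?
True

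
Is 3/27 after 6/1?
No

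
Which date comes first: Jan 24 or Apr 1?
Jan 24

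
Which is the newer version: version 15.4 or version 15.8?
version 15.8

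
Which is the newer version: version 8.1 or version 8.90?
version 8.90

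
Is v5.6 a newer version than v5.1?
Yes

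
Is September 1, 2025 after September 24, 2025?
No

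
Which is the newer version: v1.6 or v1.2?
v1.6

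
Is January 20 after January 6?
Yes. Day 20 comes after day 6 in January — this is a date comparison, not a decimal one (the decimal 1.20 would be smaller than 1.6).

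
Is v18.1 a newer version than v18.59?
No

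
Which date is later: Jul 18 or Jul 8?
Jul 18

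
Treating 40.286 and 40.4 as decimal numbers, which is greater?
40.4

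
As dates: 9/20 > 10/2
False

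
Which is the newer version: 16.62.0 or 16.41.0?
16.62.0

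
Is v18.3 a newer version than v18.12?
No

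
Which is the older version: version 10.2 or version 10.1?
version 10.1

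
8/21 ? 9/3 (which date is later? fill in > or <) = <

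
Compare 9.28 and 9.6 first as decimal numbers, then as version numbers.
As decimals: 9.28 < 9.6. As versions: v9.28 > v9.6 (minor version 28 > 6).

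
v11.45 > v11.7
True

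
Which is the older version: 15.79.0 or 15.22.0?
15.22.0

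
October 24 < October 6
False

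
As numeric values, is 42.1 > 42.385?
False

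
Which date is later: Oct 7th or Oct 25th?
Oct 25th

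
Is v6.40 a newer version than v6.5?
Yes. Version numbers are compared segment by segment as integers, not as decimals: minor version 40 > 5, so v6.40 > v6.5 (even though the decimal 6.40 < 6.5).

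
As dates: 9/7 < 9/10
True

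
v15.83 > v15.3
True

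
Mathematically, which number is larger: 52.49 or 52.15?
52.49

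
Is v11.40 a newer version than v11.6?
Yes. Version numbers are compared segment by segment as integers, not as decimals: minor version 40 > 6, so v11.40 > v11.6 (even though the decimal 11.40 < 11.6).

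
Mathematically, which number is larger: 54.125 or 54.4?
54.4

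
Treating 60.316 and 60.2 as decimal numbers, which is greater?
60.316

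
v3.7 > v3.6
True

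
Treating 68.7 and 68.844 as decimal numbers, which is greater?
68.844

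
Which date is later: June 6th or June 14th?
June 14th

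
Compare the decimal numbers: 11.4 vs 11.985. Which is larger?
11.985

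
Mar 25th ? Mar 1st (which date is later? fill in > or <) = >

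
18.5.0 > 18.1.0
True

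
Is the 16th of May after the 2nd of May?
Yes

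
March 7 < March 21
True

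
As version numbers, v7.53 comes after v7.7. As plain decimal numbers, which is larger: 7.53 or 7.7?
7.7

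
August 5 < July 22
False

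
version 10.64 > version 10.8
True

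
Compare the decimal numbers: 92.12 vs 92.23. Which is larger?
92.23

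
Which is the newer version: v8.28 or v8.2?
v8.28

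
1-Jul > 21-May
True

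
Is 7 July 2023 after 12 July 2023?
No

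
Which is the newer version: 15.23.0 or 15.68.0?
15.68.0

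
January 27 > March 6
False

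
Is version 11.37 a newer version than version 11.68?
No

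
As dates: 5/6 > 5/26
False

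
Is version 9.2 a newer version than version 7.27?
Yes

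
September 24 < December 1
True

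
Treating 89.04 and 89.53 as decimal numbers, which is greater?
89.53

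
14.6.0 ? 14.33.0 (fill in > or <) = <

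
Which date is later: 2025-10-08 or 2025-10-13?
2025-10-13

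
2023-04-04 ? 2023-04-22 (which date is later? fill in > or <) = <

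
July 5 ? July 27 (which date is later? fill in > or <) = <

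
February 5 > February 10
False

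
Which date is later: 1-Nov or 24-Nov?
24-Nov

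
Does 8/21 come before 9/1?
Yes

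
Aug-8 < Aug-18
True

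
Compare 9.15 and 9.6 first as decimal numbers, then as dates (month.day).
As decimals: 9.15 < 9.6. As dates: 9/15 is later than 9/6 (day 15 > day 6).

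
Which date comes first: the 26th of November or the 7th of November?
the 7th of November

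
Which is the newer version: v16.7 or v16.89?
v16.89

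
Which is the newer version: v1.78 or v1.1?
v1.78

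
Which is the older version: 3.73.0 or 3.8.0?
3.8.0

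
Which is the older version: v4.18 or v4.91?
v4.18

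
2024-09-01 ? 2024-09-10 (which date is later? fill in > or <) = <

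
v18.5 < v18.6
True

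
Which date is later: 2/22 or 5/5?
5/5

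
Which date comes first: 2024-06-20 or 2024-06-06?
2024-06-06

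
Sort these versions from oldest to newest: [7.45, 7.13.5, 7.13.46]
[7.13.5, 7.13.46, 7.45]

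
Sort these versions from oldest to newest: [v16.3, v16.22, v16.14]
[v16.3, v16.14, v16.22]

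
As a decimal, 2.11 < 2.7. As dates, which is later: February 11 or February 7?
February 11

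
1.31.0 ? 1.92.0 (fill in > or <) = <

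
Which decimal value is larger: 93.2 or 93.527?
93.527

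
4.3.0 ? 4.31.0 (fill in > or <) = <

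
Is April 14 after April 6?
Yes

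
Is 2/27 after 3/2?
No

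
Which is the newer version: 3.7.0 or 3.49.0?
3.49.0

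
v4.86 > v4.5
True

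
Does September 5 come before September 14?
Yes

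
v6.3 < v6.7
True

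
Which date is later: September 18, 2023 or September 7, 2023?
September 18, 2023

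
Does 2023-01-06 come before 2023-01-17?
Yes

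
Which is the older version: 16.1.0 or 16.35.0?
16.1.0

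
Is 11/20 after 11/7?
Yes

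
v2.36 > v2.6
True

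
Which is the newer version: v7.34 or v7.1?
v7.34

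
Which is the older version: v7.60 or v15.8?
v7.60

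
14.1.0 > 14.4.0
False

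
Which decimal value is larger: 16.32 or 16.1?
16.32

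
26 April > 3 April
True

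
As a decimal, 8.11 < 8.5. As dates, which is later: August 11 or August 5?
August 11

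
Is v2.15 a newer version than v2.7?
Yes. Version numbers are compared segment by segment as integers, not as decimals: minor version 15 > 7, so v2.15 > v2.7 (even though the decimal 2.15 < 2.7).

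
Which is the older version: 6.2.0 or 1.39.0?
1.39.0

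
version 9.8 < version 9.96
True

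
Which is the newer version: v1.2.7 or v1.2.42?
v1.2.42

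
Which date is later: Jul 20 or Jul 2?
Jul 20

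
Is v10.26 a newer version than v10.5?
Yes. Version numbers are compared segment by segment as integers, not as decimals: minor version 26 > 5, so v10.26 > v10.5 (even though the decimal 10.26 < 10.5).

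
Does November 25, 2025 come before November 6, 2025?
No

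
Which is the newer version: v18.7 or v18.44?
v18.44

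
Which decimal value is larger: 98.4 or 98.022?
98.4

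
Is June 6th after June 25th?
No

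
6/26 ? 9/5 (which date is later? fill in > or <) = <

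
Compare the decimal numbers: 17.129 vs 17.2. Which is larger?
17.2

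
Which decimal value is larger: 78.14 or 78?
78.14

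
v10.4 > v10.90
False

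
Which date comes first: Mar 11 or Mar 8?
Mar 8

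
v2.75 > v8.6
False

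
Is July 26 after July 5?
Yes. Day 26 comes after day 5 in July — this is a date comparison, not a decimal one (the decimal 7.26 would be smaller than 7.5).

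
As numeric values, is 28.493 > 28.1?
True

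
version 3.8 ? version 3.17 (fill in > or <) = <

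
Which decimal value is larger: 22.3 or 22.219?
22.3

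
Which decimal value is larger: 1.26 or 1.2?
1.26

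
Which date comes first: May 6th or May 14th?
May 6th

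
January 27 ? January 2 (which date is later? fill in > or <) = >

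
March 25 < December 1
True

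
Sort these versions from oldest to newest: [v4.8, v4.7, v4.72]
[v4.7, v4.8, v4.72]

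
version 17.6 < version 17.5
False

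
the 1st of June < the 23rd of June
True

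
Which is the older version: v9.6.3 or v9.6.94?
v9.6.3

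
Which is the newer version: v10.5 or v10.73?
v10.73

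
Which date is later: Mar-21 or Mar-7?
Mar-21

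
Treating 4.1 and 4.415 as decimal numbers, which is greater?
4.415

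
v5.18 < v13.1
True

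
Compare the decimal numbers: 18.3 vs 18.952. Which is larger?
18.952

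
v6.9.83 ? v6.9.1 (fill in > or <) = >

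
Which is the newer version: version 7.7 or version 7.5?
version 7.7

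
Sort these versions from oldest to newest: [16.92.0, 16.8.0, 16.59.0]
[16.8.0, 16.59.0, 16.92.0]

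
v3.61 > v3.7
True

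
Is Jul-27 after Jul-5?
Yes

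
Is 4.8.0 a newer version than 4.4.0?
Yes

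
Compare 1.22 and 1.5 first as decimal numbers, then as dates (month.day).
As decimals: 1.22 < 1.5. As dates: 1/22 is later than 1/5 (day 22 > day 5).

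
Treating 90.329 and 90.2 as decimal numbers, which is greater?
90.329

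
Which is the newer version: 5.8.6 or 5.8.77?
5.8.77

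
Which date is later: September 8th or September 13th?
September 13th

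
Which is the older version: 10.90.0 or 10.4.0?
10.4.0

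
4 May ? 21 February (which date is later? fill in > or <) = >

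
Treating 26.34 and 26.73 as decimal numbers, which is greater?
26.73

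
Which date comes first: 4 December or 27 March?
27 March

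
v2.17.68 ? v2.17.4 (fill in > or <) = >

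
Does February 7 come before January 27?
No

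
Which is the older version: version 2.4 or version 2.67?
version 2.4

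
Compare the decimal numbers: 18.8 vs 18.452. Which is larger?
18.8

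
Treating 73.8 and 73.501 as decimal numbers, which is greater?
73.8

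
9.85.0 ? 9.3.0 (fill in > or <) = >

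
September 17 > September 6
True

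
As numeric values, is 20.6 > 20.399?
True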